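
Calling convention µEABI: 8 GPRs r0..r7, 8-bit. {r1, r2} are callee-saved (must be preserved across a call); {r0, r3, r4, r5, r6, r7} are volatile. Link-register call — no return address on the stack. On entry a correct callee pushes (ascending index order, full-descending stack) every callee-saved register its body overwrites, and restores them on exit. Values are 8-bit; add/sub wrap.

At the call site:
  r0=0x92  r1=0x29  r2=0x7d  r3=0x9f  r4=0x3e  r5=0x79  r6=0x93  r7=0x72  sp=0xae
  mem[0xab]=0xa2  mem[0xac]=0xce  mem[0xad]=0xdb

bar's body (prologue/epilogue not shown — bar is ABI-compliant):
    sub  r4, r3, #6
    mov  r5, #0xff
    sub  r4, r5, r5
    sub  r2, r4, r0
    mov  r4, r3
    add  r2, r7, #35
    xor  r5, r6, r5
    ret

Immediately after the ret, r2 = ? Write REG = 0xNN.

REG = 0x7d

prologue: push r2 → mem[0xad]=0x7d, sp=0xad
body[0] sub  r4, r3, #6 → r4=0x99
body[1] mov  r5, #0xff → r5=0xff
body[2] sub  r4, r5, r5 → r4=0x00
body[3] sub  r2, r4, r0 → r2=0x6e
body[4] mov  r4, r3 → r4=0x9f
body[5] add  r2, r7, #35 → r2=0x95
body[6] xor  r5, r6, r5 → r5=0x6c
epilogue: pop r2=0x7d, sp=0xae
r2 is callee-saved → restored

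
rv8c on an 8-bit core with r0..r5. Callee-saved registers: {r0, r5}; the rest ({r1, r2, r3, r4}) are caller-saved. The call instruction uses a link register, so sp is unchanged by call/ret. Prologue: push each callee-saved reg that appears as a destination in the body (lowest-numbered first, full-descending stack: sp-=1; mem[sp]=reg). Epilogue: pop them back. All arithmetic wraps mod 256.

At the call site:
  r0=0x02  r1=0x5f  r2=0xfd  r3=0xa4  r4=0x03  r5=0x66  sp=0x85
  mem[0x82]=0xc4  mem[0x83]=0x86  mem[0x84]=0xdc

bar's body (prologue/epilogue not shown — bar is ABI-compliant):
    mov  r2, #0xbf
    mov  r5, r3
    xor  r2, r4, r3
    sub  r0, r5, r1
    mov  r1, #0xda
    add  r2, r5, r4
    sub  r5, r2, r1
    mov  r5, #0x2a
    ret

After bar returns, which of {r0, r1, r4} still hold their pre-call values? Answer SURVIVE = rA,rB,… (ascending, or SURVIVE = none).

SURVIVE = r0,r4

prologue: push r0 → mem[0x84]=0x02, sp=0x84
prologue: push r5 → mem[0x83]=0x66, sp=0x83
body[0] mov  r2, #0xbf → r2=0xbf
body[1] mov  r5, r3 → r5=0xa4
body[2] xor  r2, r4, r3 → r2=0xa7
body[3] sub  r0, r5, r1 → r0=0x45
body[4] mov  r1, #0xda → r1=0xda
body[5] add  r2, r5, r4 → r2=0xa7
body[6] sub  r5, r2, r1 → r5=0xcd
body[7] mov  r5, #0x2a → r5=0x2a
epilogue: pop r5=0x66, sp=0x84
epilogue: pop r0=0x02, sp=0x85
r0: callee-saved, written=True
r1: caller-saved, written=True
r4: caller-saved, written=False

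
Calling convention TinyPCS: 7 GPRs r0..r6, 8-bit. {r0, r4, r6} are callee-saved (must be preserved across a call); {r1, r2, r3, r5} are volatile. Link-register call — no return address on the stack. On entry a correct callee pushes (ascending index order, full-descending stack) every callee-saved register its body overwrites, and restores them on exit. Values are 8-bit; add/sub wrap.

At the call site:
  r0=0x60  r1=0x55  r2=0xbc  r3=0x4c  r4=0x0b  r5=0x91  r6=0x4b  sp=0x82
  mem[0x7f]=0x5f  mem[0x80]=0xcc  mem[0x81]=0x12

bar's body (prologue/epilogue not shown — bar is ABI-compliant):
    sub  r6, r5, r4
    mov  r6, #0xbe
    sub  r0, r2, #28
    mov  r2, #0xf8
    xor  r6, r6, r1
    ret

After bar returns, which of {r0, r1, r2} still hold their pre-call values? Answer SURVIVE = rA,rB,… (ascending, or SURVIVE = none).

SURVIVE = r0,r1

prologue: push r0 -> mem[0x81]=0x60, sp=0x81
prologue: push r6 -> mem[0x80]=0x4b, sp=0x80
body[0] sub  r6, r5, r4 -> r6=0x86
body[1] mov  r6, #0xbe -> r6=0xbe
body[2] sub  r0, r2, #28 -> r0=0xa0
body[3] mov  r2, #0xf8 -> r2=0xf8
body[4] xor  r6, r6, r1 -> r6=0xeb
epilogue: pop r6=0x4b, sp=0x81
epilogue: pop r0=0x60, sp=0x82
r0: callee-saved, written=True
r1: caller-saved, written=False
r2: caller-saved, written=True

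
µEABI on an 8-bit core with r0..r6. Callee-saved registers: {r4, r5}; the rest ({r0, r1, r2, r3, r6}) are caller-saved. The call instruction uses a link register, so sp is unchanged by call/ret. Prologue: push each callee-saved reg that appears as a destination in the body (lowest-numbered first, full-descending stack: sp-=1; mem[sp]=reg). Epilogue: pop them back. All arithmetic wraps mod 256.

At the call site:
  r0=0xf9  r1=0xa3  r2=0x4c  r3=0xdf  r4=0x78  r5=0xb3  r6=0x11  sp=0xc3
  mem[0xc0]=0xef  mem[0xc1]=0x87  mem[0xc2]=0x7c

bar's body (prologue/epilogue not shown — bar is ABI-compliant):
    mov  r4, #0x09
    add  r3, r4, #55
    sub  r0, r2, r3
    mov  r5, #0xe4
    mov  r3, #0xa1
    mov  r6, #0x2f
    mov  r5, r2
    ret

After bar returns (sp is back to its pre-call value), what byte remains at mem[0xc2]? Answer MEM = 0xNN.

MEM = 0x78

prologue: push r4 -> mem[0xc2]=0x78, sp=0xc2
prologue: push r5 -> mem[0xc1]=0xb3, sp=0xc1
body[0] mov  r4, #0x09 -> r4=0x09
body[1] add  r3, r4, #55 -> r3=0x40
body[2] sub  r0, r2, r3 -> r0=0x0c
body[3] mov  r5, #0xe4 -> r5=0xe4
body[4] mov  r3, #0xa1 -> r3=0xa1
body[5] mov  r6, #0x2f -> r6=0x2f
body[6] mov  r5, r2 -> r5=0x4c
epilogue: pop r5=0xb3, sp=0xc2
epilogue: pop r4=0x78, sp=0xc3
prologue pushed ['r4', 'r5'] at ['0xc2', '0xc1']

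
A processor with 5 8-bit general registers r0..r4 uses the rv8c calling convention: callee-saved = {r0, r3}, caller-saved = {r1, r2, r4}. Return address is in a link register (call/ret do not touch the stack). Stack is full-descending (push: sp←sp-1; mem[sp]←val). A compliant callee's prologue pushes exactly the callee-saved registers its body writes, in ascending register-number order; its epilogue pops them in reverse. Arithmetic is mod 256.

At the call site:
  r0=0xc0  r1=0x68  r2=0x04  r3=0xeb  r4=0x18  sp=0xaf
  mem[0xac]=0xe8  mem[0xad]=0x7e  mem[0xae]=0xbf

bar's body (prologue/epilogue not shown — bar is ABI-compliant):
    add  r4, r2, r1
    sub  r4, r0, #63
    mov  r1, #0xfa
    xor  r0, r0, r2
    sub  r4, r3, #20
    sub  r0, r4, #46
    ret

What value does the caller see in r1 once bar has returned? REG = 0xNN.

prologue: push r0 → mem[0xae]=0xc0, sp=0xae
body[0] add  r4, r2, r1 → r4=0x6c
body[1] sub  r4, r0, #63 → r4=0x81
body[2] mov  r1, #0xfa → r1=0xfa
body[3] xor  r0, r0, r2 → r0=0xc4
body[4] sub  r4, r3, #20 → r4=0xd7
body[5] sub  r0, r4, #46 → r0=0xa9
epilogue: pop r0=0xc0, sp=0xaf
r1 is caller-saved → body value

REG = 0xfa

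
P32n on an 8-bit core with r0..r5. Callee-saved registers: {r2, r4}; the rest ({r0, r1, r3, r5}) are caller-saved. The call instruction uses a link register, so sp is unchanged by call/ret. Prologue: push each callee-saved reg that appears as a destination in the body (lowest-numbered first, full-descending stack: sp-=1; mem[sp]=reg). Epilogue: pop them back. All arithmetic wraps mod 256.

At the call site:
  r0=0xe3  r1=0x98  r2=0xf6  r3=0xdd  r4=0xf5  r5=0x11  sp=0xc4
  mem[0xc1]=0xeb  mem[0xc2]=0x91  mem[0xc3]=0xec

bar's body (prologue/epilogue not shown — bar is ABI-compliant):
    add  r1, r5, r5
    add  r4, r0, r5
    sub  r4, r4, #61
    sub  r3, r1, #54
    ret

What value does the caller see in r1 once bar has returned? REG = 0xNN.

prologue: push r4 → mem[0xc3]=0xf5, sp=0xc3
body[0] add  r1, r5, r5 → r1=0x22
body[1] add  r4, r0, r5 → r4=0xf4
body[2] sub  r4, r4, #61 → r4=0xb7
body[3] sub  r3, r1, #54 → r3=0xec
epilogue: pop r4=0xf5, sp=0xc4
r1 is caller-saved → body value

REG = 0x22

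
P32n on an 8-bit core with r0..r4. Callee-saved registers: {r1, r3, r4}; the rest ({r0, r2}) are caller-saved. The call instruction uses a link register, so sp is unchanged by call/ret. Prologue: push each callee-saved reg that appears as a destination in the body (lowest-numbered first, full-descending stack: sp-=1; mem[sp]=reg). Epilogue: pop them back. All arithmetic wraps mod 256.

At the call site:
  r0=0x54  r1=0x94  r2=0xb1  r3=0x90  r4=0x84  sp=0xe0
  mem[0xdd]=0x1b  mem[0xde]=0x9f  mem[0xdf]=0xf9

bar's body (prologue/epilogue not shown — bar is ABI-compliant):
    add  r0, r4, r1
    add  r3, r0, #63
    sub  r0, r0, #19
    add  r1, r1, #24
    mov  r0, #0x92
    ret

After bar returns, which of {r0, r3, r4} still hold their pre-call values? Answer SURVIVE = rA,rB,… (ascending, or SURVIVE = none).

SURVIVE = r3,r4

prologue: push r1 → mem[0xdf]=0x94, sp=0xdf
prologue: push r3 → mem[0xde]=0x90, sp=0xde
body[0] add  r0, r4, r1 → r0=0x18
body[1] add  r3, r0, #63 → r3=0x57
body[2] sub  r0, r0, #19 → r0=0x05
body[3] add  r1, r1, #24 → r1=0xac
body[4] mov  r0, #0x92 → r0=0x92
epilogue: pop r3=0x90, sp=0xdf
epilogue: pop r1=0x94, sp=0xe0
r0: caller-saved, written=True
r3: callee-saved, written=True
r4: callee-saved, written=False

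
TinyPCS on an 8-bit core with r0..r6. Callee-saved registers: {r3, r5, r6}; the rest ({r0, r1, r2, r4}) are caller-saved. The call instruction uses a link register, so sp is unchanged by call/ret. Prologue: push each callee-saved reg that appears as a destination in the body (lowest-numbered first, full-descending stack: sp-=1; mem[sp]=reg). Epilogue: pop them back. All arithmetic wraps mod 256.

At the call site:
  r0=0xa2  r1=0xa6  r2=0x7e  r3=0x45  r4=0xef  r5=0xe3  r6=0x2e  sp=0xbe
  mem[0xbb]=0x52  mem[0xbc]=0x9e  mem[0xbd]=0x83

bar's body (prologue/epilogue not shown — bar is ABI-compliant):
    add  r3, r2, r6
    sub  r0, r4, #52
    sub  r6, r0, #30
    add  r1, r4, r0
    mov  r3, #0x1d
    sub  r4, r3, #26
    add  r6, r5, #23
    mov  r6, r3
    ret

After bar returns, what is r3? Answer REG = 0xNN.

REG = 0x45

prologue: push r3 -> mem[0xbd]=0x45, sp=0xbd
prologue: push r6 -> mem[0xbc]=0x2e, sp=0xbc
body[0] add  r3, r2, r6 -> r3=0xac
body[1] sub  r0, r4, #52 -> r0=0xbb
body[2] sub  r6, r0, #30 -> r6=0x9d
body[3] add  r1, r4, r0 -> r1=0xaa
body[4] mov  r3, #0x1d -> r3=0x1d
body[5] sub  r4, r3, #26 -> r4=0x03
body[6] add  r6, r5, #23 -> r6=0xfa
body[7] mov  r6, r3 -> r6=0x1d
epilogue: pop r6=0x2e, sp=0xbd
epilogue: pop r3=0x45, sp=0xbe
r3 is callee-saved -> restored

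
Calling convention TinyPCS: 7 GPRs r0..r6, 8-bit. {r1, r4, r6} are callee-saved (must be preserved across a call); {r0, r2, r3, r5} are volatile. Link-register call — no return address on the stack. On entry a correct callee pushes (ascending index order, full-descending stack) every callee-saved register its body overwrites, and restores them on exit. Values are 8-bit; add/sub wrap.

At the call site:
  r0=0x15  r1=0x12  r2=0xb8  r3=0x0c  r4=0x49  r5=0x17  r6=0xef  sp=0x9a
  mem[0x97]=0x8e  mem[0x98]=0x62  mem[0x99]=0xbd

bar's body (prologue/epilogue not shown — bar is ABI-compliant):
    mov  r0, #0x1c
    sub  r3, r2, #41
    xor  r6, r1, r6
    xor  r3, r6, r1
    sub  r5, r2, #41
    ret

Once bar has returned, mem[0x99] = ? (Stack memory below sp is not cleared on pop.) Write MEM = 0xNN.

MEM = 0xef

prologue: push r6 → mem[0x99]=0xef, sp=0x99
body[0] mov  r0, #0x1c → r0=0x1c
body[1] sub  r3, r2, #41 → r3=0x8f
body[2] xor  r6, r1, r6 → r6=0xfd
body[3] xor  r3, r6, r1 → r3=0xef
body[4] sub  r5, r2, #41 → r5=0x8f
epilogue: pop r6=0xef, sp=0x9a
prologue pushed ['r6'] at ['0x99']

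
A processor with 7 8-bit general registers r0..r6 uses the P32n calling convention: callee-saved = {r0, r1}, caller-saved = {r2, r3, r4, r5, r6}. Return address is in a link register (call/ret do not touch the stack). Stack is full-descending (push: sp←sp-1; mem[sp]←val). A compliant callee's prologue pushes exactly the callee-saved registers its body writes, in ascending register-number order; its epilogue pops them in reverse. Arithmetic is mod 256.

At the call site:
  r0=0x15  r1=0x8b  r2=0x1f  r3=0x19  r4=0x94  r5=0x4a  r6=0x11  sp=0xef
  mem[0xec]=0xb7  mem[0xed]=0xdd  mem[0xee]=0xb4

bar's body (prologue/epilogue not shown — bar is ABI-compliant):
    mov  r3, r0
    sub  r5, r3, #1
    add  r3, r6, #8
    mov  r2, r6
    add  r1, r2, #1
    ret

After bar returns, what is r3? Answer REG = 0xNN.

REG = 0x19

prologue: push r1 -> mem[0xee]=0x8b, sp=0xee
body[0] mov  r3, r0 -> r3=0x15
body[1] sub  r5, r3, #1 -> r5=0x14
body[2] add  r3, r6, #8 -> r3=0x19
body[3] mov  r2, r6 -> r2=0x11
body[4] add  r1, r2, #1 -> r1=0x12
epilogue: pop r1=0x8b, sp=0xef
r3 is caller-saved -> body value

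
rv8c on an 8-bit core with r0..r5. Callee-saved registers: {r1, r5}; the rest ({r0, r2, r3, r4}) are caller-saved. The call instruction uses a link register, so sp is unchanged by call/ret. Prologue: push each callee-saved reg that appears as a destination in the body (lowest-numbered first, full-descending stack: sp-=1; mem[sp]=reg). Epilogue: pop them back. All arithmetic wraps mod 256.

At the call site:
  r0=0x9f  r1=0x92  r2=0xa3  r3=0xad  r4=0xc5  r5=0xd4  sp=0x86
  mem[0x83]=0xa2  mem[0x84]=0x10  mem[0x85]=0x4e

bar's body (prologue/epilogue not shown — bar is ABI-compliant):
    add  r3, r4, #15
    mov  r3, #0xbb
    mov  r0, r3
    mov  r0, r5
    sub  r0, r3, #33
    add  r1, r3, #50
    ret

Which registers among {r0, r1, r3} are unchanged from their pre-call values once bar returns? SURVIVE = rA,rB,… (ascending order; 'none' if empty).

prologue: push r1 -> mem[0x85]=0x92, sp=0x85
body[0] add  r3, r4, #15 -> r3=0xd4
body[1] mov  r3, #0xbb -> r3=0xbb
body[2] mov  r0, r3 -> r0=0xbb
body[3] mov  r0, r5 -> r0=0xd4
body[4] sub  r0, r3, #33 -> r0=0x9a
body[5] add  r1, r3, #50 -> r1=0xed
epilogue: pop r1=0x92, sp=0x86
r0: caller-saved, written=True
r1: callee-saved, written=True
r3: caller-saved, written=True

SURVIVE = r1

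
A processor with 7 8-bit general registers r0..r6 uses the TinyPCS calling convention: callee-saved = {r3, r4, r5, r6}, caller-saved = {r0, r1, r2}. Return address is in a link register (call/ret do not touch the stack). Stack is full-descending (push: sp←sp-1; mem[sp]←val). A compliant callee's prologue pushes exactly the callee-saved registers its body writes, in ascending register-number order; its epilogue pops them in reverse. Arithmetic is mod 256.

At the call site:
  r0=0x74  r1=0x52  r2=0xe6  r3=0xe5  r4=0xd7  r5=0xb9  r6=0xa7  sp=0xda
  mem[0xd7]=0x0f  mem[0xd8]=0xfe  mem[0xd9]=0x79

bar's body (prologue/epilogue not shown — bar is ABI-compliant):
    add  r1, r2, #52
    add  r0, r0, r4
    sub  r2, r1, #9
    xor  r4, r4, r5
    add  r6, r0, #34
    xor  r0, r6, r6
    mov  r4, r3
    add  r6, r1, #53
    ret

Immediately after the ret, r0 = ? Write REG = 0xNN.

REG = 0x00

prologue: push r4 → mem[0xd9]=0xd7, sp=0xd9
prologue: push r6 → mem[0xd8]=0xa7, sp=0xd8
body[0] add  r1, r2, #52 → r1=0x1a
body[1] add  r0, r0, r4 → r0=0x4b
body[2] sub  r2, r1, #9 → r2=0x11
body[3] xor  r4, r4, r5 → r4=0x6e
body[4] add  r6, r0, #34 → r6=0x6d
body[5] xor  r0, r6, r6 → r0=0x00
body[6] mov  r4, r3 → r4=0xe5
body[7] add  r6, r1, #53 → r6=0x4f
epilogue: pop r6=0xa7, sp=0xd9
epilogue: pop r4=0xd7, sp=0xda
r0 is caller-saved → body value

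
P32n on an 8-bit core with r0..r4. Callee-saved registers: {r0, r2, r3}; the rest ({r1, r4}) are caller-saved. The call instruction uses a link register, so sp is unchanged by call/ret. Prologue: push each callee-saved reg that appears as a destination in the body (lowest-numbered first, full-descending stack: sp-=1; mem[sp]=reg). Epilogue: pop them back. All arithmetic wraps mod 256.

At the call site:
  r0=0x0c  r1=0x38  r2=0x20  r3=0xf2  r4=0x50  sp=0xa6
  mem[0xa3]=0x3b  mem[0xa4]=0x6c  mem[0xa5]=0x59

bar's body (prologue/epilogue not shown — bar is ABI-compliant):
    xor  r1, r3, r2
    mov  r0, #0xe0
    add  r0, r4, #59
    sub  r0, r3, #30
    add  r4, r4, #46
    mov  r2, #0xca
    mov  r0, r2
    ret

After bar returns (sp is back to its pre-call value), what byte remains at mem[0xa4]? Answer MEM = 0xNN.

MEM = 0x20

prologue: push r0 -> mem[0xa5]=0x0c, sp=0xa5
prologue: push r2 -> mem[0xa4]=0x20, sp=0xa4
body[0] xor  r1, r3, r2 -> r1=0xd2
body[1] mov  r0, #0xe0 -> r0=0xe0
body[2] add  r0, r4, #59 -> r0=0x8b
body[3] sub  r0, r3, #30 -> r0=0xd4
body[4] add  r4, r4, #46 -> r4=0x7e
body[5] mov  r2, #0xca -> r2=0xca
body[6] mov  r0, r2 -> r0=0xca
epilogue: pop r2=0x20, sp=0xa5
epilogue: pop r0=0x0c, sp=0xa6
prologue pushed ['r0', 'r2'] at ['0xa5', '0xa4']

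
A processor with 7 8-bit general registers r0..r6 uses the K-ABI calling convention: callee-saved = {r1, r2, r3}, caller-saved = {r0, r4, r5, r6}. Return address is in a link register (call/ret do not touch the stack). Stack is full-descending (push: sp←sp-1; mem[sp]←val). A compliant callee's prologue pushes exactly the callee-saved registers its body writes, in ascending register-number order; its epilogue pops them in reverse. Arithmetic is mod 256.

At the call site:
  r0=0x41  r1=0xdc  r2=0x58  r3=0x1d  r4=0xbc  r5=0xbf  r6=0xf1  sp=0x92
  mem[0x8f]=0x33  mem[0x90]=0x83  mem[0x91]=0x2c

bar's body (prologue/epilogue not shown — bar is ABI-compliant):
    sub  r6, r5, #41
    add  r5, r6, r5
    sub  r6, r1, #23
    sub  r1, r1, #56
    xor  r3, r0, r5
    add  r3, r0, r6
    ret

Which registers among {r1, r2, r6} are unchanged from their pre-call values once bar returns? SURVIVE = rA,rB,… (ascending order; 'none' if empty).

prologue: push r1 -> mem[0x91]=0xdc, sp=0x91
prologue: push r3 -> mem[0x90]=0x1d, sp=0x90
body[0] sub  r6, r5, #41 -> r6=0x96
body[1] add  r5, r6, r5 -> r5=0x55
body[2] sub  r6, r1, #23 -> r6=0xc5
body[3] sub  r1, r1, #56 -> r1=0xa4
body[4] xor  r3, r0, r5 -> r3=0x14
body[5] add  r3, r0, r6 -> r3=0x06
epilogue: pop r3=0x1d, sp=0x91
epilogue: pop r1=0xdc, sp=0x92
r1: callee-saved, written=True
r2: callee-saved, written=False
r6: caller-saved, written=True

SURVIVE = r1,r2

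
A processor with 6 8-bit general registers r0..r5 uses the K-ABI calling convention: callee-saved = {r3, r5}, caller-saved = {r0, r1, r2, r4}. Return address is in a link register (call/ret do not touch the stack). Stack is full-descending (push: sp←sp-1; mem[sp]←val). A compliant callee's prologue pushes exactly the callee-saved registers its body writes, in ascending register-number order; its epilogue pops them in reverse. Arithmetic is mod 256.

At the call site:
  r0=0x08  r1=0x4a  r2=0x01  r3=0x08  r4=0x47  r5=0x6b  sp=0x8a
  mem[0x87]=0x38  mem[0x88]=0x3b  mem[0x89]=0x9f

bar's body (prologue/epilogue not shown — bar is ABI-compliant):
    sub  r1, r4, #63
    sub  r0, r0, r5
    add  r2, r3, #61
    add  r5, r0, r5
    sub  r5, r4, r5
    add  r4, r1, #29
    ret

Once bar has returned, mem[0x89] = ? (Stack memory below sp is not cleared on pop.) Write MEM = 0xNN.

prologue: push r5 -> mem[0x89]=0x6b, sp=0x89
body[0] sub  r1, r4, #63 -> r1=0x08
body[1] sub  r0, r0, r5 -> r0=0x9d
body[2] add  r2, r3, #61 -> r2=0x45
body[3] add  r5, r0, r5 -> r5=0x08
body[4] sub  r5, r4, r5 -> r5=0x3f
body[5] add  r4, r1, #29 -> r4=0x25
epilogue: pop r5=0x6b, sp=0x8a
prologue pushed ['r5'] at ['0x89']

MEM = 0x6b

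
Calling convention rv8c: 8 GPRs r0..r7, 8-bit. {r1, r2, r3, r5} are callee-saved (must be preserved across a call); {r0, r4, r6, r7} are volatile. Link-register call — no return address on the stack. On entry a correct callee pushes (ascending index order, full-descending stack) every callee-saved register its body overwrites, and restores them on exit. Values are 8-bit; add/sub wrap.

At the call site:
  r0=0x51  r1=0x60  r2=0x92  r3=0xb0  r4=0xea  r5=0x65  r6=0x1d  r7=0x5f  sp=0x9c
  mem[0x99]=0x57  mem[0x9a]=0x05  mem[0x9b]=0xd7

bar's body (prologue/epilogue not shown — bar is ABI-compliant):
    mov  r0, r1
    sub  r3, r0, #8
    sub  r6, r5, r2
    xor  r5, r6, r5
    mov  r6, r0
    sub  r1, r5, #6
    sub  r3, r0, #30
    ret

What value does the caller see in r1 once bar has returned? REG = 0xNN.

prologue: push r1 -> mem[0x9b]=0x60, sp=0x9b
prologue: push r3 -> mem[0x9a]=0xb0, sp=0x9a
prologue: push r5 -> mem[0x99]=0x65, sp=0x99
body[0] mov  r0, r1 -> r0=0x60
body[1] sub  r3, r0, #8 -> r3=0x58
body[2] sub  r6, r5, r2 -> r6=0xd3
body[3] xor  r5, r6, r5 -> r5=0xb6
body[4] mov  r6, r0 -> r6=0x60
body[5] sub  r1, r5, #6 -> r1=0xb0
body[6] sub  r3, r0, #30 -> r3=0x42
epilogue: pop r5=0x65, sp=0x9a
epilogue: pop r3=0xb0, sp=0x9b
epilogue: pop r1=0x60, sp=0x9c
r1 is callee-saved -> restored

REG = 0x60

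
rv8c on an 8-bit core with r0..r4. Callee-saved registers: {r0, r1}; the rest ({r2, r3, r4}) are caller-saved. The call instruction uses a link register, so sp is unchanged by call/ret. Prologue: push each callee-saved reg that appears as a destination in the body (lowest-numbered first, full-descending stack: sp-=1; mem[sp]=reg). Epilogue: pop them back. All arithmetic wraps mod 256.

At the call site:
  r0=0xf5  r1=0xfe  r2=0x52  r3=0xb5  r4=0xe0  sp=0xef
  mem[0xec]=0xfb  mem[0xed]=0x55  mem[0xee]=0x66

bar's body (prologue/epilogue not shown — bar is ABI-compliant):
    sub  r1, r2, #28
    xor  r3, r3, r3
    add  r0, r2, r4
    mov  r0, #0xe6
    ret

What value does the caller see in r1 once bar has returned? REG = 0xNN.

prologue: push r0 → mem[0xee]=0xf5, sp=0xee
prologue: push r1 → mem[0xed]=0xfe, sp=0xed
body[0] sub  r1, r2, #28 → r1=0x36
body[1] xor  r3, r3, r3 → r3=0x00
body[2] add  r0, r2, r4 → r0=0x32
body[3] mov  r0, #0xe6 → r0=0xe6
epilogue: pop r1=0xfe, sp=0xee
epilogue: pop r0=0xf5, sp=0xef
r1 is callee-saved → restored

REG = 0xfe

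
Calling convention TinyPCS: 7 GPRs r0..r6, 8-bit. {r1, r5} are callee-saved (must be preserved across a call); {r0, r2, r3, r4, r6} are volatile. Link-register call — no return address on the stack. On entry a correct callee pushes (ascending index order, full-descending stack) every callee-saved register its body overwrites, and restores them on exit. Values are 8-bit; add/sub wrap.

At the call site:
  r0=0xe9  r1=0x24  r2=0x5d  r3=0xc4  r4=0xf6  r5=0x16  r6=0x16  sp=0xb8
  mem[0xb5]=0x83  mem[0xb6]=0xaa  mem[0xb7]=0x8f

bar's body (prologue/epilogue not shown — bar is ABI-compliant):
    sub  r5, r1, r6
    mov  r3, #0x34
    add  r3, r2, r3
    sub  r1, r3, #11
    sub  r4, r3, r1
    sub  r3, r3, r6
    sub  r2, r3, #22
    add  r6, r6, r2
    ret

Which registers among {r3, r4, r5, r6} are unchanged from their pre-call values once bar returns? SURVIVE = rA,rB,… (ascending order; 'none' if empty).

SURVIVE = r5

prologue: push r1 → mem[0xb7]=0x24, sp=0xb7
prologue: push r5 → mem[0xb6]=0x16, sp=0xb6
body[0] sub  r5, r1, r6 → r5=0x0e
body[1] mov  r3, #0x34 → r3=0x34
body[2] add  r3, r2, r3 → r3=0x91
body[3] sub  r1, r3, #11 → r1=0x86
body[4] sub  r4, r3, r1 → r4=0x0b
body[5] sub  r3, r3, r6 → r3=0x7b
body[6] sub  r2, r3, #22 → r2=0x65
body[7] add  r6, r6, r2 → r6=0x7b
epilogue: pop r5=0x16, sp=0xb7
epilogue: pop r1=0x24, sp=0xb8
r3: caller-saved, written=True
r4: caller-saved, written=True
r5: callee-saved, written=True
r6: caller-saved, written=True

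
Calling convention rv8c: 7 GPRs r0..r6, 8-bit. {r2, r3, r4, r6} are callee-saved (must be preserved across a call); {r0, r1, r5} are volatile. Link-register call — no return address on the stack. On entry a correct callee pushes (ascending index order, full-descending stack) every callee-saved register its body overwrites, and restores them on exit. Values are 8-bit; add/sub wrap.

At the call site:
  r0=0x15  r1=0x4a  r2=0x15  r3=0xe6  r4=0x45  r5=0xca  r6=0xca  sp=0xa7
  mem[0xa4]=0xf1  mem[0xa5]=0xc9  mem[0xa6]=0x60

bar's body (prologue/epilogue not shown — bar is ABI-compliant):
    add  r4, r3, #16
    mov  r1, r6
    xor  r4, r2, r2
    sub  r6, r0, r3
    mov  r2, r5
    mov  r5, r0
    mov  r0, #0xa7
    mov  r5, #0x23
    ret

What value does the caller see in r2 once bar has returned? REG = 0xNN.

prologue: push r2 → mem[0xa6]=0x15, sp=0xa6
prologue: push r4 → mem[0xa5]=0x45, sp=0xa5
prologue: push r6 → mem[0xa4]=0xca, sp=0xa4
body[0] add  r4, r3, #16 → r4=0xf6
body[1] mov  r1, r6 → r1=0xca
body[2] xor  r4, r2, r2 → r4=0x00
body[3] sub  r6, r0, r3 → r6=0x2f
body[4] mov  r2, r5 → r2=0xca
body[5] mov  r5, r0 → r5=0x15
body[6] mov  r0, #0xa7 → r0=0xa7
body[7] mov  r5, #0x23 → r5=0x23
epilogue: pop r6=0xca, sp=0xa5
epilogue: pop r4=0x45, sp=0xa6
epilogue: pop r2=0x15, sp=0xa7
r2 is callee-saved → restored

REG = 0x15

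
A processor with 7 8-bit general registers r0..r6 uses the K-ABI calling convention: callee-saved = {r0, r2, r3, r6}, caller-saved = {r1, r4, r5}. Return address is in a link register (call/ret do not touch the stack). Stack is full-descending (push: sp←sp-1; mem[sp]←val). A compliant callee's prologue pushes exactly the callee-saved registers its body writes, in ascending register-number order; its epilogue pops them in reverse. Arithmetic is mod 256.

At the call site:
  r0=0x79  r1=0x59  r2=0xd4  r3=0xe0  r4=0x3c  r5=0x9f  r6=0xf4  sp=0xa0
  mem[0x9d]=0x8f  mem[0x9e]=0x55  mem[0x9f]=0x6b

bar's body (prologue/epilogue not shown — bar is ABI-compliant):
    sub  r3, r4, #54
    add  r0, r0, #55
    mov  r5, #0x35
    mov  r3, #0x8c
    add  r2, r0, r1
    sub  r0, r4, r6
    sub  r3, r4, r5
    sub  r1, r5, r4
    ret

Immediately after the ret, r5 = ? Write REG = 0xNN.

prologue: push r0 → mem[0x9f]=0x79, sp=0x9f
prologue: push r2 → mem[0x9e]=0xd4, sp=0x9e
prologue: push r3 → mem[0x9d]=0xe0, sp=0x9d
body[0] sub  r3, r4, #54 → r3=0x06
body[1] add  r0, r0, #55 → r0=0xb0
body[2] mov  r5, #0x35 → r5=0x35
body[3] mov  r3, #0x8c → r3=0x8c
body[4] add  r2, r0, r1 → r2=0x09
body[5] sub  r0, r4, r6 → r0=0x48
body[6] sub  r3, r4, r5 → r3=0x07
body[7] sub  r1, r5, r4 → r1=0xf9
epilogue: pop r3=0xe0, sp=0x9e
epilogue: pop r2=0xd4, sp=0x9f
epilogue: pop r0=0x79, sp=0xa0
r5 is caller-saved → body value

REG = 0x35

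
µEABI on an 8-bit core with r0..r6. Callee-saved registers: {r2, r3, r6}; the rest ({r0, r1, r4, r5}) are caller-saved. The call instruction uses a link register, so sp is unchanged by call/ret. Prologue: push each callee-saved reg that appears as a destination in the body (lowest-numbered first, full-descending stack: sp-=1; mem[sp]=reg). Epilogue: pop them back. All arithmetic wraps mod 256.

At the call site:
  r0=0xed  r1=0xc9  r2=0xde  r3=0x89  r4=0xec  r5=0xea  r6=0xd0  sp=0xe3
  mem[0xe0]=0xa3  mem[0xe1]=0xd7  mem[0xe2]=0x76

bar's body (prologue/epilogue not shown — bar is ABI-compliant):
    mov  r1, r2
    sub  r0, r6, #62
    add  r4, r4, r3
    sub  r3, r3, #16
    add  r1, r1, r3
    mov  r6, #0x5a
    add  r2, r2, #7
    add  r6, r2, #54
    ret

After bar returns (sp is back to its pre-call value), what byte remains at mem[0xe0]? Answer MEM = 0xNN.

prologue: push r2 -> mem[0xe2]=0xde, sp=0xe2
prologue: push r3 -> mem[0xe1]=0x89, sp=0xe1
prologue: push r6 -> mem[0xe0]=0xd0, sp=0xe0
body[0] mov  r1, r2 -> r1=0xde
body[1] sub  r0, r6, #62 -> r0=0x92
body[2] add  r4, r4, r3 -> r4=0x75
body[3] sub  r3, r3, #16 -> r3=0x79
body[4] add  r1, r1, r3 -> r1=0x57
body[5] mov  r6, #0x5a -> r6=0x5a
body[6] add  r2, r2, #7 -> r2=0xe5
body[7] add  r6, r2, #54 -> r6=0x1b
epilogue: pop r6=0xd0, sp=0xe1
epilogue: pop r3=0x89, sp=0xe2
epilogue: pop r2=0xde, sp=0xe3
prologue pushed ['r2', 'r3', 'r6'] at ['0xe2', '0xe1', '0xe0']

MEM = 0xd0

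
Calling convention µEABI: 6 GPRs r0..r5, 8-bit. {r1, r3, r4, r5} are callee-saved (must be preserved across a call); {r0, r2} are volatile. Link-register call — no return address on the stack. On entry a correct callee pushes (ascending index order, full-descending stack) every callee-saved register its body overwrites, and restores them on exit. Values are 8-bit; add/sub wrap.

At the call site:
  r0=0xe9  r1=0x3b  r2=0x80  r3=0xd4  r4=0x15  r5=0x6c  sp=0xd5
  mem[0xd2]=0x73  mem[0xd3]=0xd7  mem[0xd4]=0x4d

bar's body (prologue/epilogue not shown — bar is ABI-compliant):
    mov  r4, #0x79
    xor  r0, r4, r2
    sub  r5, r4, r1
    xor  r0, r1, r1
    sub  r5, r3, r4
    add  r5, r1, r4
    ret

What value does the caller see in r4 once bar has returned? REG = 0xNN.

REG = 0x15

prologue: push r4 → mem[0xd4]=0x15, sp=0xd4
prologue: push r5 → mem[0xd3]=0x6c, sp=0xd3
body[0] mov  r4, #0x79 → r4=0x79
body[1] xor  r0, r4, r2 → r0=0xf9
body[2] sub  r5, r4, r1 → r5=0x3e
body[3] xor  r0, r1, r1 → r0=0x00
body[4] sub  r5, r3, r4 → r5=0x5b
body[5] add  r5, r1, r4 → r5=0xb4
epilogue: pop r5=0x6c, sp=0xd4
epilogue: pop r4=0x15, sp=0xd5
r4 is callee-saved → restored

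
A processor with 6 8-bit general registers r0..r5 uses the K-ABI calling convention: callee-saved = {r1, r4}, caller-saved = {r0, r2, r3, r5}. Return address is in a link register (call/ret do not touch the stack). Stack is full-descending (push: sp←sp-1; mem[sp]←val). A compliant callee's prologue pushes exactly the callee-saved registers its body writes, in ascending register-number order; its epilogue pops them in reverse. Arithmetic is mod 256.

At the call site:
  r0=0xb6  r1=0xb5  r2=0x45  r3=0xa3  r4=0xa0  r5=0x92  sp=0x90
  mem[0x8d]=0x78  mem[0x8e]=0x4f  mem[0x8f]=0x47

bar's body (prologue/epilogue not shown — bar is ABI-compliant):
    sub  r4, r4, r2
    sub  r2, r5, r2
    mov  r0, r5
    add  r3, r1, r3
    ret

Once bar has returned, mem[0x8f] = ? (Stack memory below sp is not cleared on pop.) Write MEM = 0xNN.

MEM = 0xa0

prologue: push r4 -> mem[0x8f]=0xa0, sp=0x8f
body[0] sub  r4, r4, r2 -> r4=0x5b
body[1] sub  r2, r5, r2 -> r2=0x4d
body[2] mov  r0, r5 -> r0=0x92
body[3] add  r3, r1, r3 -> r3=0x58
epilogue: pop r4=0xa0, sp=0x90
prologue pushed ['r4'] at ['0x8f']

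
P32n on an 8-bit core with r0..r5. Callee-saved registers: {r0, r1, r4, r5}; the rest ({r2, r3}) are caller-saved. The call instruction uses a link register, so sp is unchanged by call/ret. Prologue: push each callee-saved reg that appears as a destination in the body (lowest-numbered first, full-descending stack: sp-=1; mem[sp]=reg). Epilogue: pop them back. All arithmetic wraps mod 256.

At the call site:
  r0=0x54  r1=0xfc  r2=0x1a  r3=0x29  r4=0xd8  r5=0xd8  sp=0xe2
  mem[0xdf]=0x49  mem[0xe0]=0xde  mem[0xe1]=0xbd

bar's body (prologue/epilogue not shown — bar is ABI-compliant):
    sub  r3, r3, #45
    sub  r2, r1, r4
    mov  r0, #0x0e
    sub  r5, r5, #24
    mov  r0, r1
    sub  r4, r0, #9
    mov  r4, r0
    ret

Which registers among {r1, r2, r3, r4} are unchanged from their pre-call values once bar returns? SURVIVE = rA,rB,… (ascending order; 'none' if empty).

SURVIVE = r1,r4

prologue: push r0 → mem[0xe1]=0x54, sp=0xe1
prologue: push r4 → mem[0xe0]=0xd8, sp=0xe0
prologue: push r5 → mem[0xdf]=0xd8, sp=0xdf
body[0] sub  r3, r3, #45 → r3=0xfc
body[1] sub  r2, r1, r4 → r2=0x24
body[2] mov  r0, #0x0e → r0=0x0e
body[3] sub  r5, r5, #24 → r5=0xc0
body[4] mov  r0, r1 → r0=0xfc
body[5] sub  r4, r0, #9 → r4=0xf3
body[6] mov  r4, r0 → r4=0xfc
epilogue: pop r5=0xd8, sp=0xe0
epilogue: pop r4=0xd8, sp=0xe1
epilogue: pop r0=0x54, sp=0xe2
r1: callee-saved, written=False
r2: caller-saved, written=True
r3: caller-saved, written=True
r4: callee-saved, written=True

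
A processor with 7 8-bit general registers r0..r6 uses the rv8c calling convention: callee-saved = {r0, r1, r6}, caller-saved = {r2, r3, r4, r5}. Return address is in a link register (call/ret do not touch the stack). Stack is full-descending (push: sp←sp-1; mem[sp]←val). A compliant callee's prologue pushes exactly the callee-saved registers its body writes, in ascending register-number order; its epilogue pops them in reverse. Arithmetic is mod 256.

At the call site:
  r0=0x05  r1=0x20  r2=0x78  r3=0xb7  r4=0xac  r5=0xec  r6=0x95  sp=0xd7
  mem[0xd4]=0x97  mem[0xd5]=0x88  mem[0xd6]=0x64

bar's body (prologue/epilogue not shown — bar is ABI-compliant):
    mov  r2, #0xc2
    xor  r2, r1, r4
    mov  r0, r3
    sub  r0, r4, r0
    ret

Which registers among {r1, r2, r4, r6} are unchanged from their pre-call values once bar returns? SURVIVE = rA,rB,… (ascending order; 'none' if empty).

SURVIVE = r1,r4,r6

prologue: push r0 → mem[0xd6]=0x05, sp=0xd6
body[0] mov  r2, #0xc2 → r2=0xc2
body[1] xor  r2, r1, r4 → r2=0x8c
body[2] mov  r0, r3 → r0=0xb7
body[3] sub  r0, r4, r0 → r0=0xf5
epilogue: pop r0=0x05, sp=0xd7
r1: callee-saved, written=False
r2: caller-saved, written=True
r4: caller-saved, written=False
r6: callee-saved, written=False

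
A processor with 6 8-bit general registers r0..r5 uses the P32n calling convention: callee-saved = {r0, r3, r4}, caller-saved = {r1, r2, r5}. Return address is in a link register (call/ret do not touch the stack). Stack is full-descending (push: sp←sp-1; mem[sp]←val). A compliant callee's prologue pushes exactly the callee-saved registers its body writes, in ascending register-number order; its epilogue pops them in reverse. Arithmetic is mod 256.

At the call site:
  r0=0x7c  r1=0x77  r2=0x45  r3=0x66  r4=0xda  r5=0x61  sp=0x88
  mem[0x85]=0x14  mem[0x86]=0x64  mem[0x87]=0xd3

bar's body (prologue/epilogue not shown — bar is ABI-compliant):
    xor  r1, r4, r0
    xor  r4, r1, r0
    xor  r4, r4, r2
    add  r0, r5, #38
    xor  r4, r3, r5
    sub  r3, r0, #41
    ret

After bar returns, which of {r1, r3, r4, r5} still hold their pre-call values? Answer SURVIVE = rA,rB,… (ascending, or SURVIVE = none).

SURVIVE = r3,r4,r5

prologue: push r0 -> mem[0x87]=0x7c, sp=0x87
prologue: push r3 -> mem[0x86]=0x66, sp=0x86
prologue: push r4 -> mem[0x85]=0xda, sp=0x85
body[0] xor  r1, r4, r0 -> r1=0xa6
body[1] xor  r4, r1, r0 -> r4=0xda
body[2] xor  r4, r4, r2 -> r4=0x9f
body[3] add  r0, r5, #38 -> r0=0x87
body[4] xor  r4, r3, r5 -> r4=0x07
body[5] sub  r3, r0, #41 -> r3=0x5e
epilogue: pop r4=0xda, sp=0x86
epilogue: pop r3=0x66, sp=0x87
epilogue: pop r0=0x7c, sp=0x88
r1: caller-saved, written=True
r3: callee-saved, written=True
r4: callee-saved, written=True
r5: caller-saved, written=False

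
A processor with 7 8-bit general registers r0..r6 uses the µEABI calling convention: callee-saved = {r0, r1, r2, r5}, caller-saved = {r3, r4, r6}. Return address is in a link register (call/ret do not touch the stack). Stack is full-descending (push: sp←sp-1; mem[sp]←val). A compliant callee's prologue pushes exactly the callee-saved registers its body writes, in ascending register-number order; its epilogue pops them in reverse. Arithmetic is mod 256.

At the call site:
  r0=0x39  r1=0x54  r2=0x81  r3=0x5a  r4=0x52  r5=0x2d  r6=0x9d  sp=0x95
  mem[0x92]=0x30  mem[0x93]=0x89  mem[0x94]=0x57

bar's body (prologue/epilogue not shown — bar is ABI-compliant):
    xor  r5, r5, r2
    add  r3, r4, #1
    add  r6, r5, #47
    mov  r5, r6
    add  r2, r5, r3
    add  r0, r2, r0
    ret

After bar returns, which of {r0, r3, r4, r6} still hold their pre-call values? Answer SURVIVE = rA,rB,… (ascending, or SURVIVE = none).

SURVIVE = r0,r4

prologue: push r0 -> mem[0x94]=0x39, sp=0x94
prologue: push r2 -> mem[0x93]=0x81, sp=0x93
prologue: push r5 -> mem[0x92]=0x2d, sp=0x92
body[0] xor  r5, r5, r2 -> r5=0xac
body[1] add  r3, r4, #1 -> r3=0x53
body[2] add  r6, r5, #47 -> r6=0xdb
body[3] mov  r5, r6 -> r5=0xdb
body[4] add  r2, r5, r3 -> r2=0x2e
body[5] add  r0, r2, r0 -> r0=0x67
epilogue: pop r5=0x2d, sp=0x93
epilogue: pop r2=0x81, sp=0x94
epilogue: pop r0=0x39, sp=0x95
r0: callee-saved, written=True
r3: caller-saved, written=True
r4: caller-saved, written=False
r6: caller-saved, written=True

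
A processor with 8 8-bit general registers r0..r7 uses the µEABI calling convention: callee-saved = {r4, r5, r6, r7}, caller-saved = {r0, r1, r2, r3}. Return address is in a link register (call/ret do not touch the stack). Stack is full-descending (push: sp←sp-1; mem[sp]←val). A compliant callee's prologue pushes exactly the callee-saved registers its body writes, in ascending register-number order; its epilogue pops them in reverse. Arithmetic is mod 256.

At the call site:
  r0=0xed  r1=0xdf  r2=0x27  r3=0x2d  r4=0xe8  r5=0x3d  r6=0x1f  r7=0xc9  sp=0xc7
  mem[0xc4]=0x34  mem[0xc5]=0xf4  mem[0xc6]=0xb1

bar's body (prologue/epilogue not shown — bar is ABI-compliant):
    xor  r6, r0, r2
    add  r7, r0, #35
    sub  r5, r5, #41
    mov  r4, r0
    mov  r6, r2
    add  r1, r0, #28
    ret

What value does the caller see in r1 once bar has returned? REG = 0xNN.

REG = 0x09

prologue: push r4 -> mem[0xc6]=0xe8, sp=0xc6
prologue: push r5 -> mem[0xc5]=0x3d, sp=0xc5
prologue: push r6 -> mem[0xc4]=0x1f, sp=0xc4
prologue: push r7 -> mem[0xc3]=0xc9, sp=0xc3
body[0] xor  r6, r0, r2 -> r6=0xca
body[1] add  r7, r0, #35 -> r7=0x10
body[2] sub  r5, r5, #41 -> r5=0x14
body[3] mov  r4, r0 -> r4=0xed
body[4] mov  r6, r2 -> r6=0x27
body[5] add  r1, r0, #28 -> r1=0x09
epilogue: pop r7=0xc9, sp=0xc4
epilogue: pop r6=0x1f, sp=0xc5
epilogue: pop r5=0x3d, sp=0xc6
epilogue: pop r4=0xe8, sp=0xc7
r1 is caller-saved -> body value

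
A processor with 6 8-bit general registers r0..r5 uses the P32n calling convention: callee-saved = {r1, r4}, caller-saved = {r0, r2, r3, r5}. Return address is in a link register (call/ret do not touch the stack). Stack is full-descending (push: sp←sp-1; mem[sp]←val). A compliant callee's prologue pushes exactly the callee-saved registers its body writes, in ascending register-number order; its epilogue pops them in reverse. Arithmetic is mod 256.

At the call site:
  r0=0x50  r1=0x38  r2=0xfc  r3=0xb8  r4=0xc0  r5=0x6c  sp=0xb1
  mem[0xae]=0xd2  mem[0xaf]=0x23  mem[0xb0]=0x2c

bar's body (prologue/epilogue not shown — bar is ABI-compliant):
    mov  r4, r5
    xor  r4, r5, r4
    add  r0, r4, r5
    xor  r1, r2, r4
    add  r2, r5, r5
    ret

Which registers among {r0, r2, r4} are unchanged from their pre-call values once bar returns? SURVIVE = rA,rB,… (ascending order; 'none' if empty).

SURVIVE = r4

prologue: push r1 → mem[0xb0]=0x38, sp=0xb0
prologue: push r4 → mem[0xaf]=0xc0, sp=0xaf
body[0] mov  r4, r5 → r4=0x6c
body[1] xor  r4, r5, r4 → r4=0x00
body[2] add  r0, r4, r5 → r0=0x6c
body[3] xor  r1, r2, r4 → r1=0xfc
body[4] add  r2, r5, r5 → r2=0xd8
epilogue: pop r4=0xc0, sp=0xb0
epilogue: pop r1=0x38, sp=0xb1
r0: caller-saved, written=True
r2: caller-saved, written=True
r4: callee-saved, written=True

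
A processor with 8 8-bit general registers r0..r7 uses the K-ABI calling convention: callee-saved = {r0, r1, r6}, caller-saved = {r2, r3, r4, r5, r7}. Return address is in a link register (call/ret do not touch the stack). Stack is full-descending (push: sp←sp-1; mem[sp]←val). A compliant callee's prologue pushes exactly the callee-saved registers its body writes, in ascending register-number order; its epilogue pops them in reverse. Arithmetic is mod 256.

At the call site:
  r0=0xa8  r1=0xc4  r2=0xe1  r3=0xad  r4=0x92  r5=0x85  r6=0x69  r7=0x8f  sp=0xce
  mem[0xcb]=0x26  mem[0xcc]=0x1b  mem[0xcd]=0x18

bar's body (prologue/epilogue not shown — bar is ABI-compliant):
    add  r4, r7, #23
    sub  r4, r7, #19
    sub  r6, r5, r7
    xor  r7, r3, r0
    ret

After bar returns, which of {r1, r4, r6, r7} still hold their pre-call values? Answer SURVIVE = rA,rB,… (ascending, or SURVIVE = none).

SURVIVE = r1,r6

prologue: push r6 -> mem[0xcd]=0x69, sp=0xcd
body[0] add  r4, r7, #23 -> r4=0xa6
body[1] sub  r4, r7, #19 -> r4=0x7c
body[2] sub  r6, r5, r7 -> r6=0xf6
body[3] xor  r7, r3, r0 -> r7=0x05
epilogue: pop r6=0x69, sp=0xce
r1: callee-saved, written=False
r4: caller-saved, written=True
r6: callee-saved, written=True
r7: caller-saved, written=True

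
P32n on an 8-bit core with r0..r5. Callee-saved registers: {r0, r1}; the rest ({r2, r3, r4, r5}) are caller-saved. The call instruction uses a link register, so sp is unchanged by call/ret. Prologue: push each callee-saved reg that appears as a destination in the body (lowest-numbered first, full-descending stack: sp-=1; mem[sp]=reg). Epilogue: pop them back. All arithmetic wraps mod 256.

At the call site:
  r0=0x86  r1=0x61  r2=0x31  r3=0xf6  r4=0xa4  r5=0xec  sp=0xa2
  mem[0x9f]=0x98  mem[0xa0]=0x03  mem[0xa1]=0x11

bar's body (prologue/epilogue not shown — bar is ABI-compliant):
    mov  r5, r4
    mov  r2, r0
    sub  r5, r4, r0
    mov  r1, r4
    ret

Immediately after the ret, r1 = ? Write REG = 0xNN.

REG = 0x61

prologue: push r1 → mem[0xa1]=0x61, sp=0xa1
body[0] mov  r5, r4 → r5=0xa4
body[1] mov  r2, r0 → r2=0x86
body[2] sub  r5, r4, r0 → r5=0x1e
body[3] mov  r1, r4 → r1=0xa4
epilogue: pop r1=0x61, sp=0xa2
r1 is callee-saved → restored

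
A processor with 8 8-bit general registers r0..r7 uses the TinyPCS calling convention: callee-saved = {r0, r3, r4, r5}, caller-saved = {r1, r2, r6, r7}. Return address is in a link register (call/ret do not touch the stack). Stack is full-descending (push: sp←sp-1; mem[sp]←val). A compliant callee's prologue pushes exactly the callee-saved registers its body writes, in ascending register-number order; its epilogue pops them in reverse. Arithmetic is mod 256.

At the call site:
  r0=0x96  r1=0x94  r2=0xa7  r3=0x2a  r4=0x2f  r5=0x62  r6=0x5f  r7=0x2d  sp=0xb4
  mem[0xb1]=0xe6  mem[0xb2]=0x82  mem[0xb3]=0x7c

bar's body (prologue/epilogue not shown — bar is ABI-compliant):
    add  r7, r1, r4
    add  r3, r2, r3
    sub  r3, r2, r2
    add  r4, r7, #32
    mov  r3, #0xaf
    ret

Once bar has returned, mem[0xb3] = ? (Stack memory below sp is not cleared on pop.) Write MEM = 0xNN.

MEM = 0x2a

prologue: push r3 → mem[0xb3]=0x2a, sp=0xb3
prologue: push r4 → mem[0xb2]=0x2f, sp=0xb2
body[0] add  r7, r1, r4 → r7=0xc3
body[1] add  r3, r2, r3 → r3=0xd1
body[2] sub  r3, r2, r2 → r3=0x00
body[3] add  r4, r7, #32 → r4=0xe3
body[4] mov  r3, #0xaf → r3=0xaf
epilogue: pop r4=0x2f, sp=0xb3
epilogue: pop r3=0x2a, sp=0xb4
prologue pushed ['r3', 'r4'] at ['0xb3', '0xb2']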